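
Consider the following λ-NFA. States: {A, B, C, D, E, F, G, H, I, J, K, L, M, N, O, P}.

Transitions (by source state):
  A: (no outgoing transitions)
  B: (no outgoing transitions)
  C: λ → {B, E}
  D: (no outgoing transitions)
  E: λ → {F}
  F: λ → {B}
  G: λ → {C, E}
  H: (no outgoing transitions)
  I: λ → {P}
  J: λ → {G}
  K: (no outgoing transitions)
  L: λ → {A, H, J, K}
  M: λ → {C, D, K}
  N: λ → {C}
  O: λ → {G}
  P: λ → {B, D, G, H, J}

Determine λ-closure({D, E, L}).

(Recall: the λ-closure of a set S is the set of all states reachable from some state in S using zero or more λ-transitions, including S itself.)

{A, B, C, D, E, F, G, H, J, K, L}

Start with {D, E, L}.
From E via λ: add F.
From L via λ: add A, H, J, K.
From F via λ: add B.
From J via λ: add G.
From G via λ: add C.
No new states can be added; the closed set is {A, B, C, D, E, F, G, H, J, K, L}.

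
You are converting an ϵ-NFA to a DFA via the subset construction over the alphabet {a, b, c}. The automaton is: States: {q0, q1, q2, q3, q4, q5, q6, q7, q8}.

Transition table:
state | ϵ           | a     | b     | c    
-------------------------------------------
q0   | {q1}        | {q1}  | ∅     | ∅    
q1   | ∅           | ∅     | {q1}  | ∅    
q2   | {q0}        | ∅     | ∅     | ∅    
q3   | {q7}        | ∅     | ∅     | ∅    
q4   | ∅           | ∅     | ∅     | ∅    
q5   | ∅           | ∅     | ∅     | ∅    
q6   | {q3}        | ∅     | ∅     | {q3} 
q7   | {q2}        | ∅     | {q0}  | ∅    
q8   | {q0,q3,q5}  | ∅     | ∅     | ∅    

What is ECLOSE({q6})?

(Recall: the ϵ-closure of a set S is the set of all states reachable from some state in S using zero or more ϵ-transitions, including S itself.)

{q0, q1, q2, q3, q6, q7}

Start with {q6}.
From q6 via ϵ: add q3.
From q3 via ϵ: add q7.
From q7 via ϵ: add q2.
From q2 via ϵ: add q0.
From q0 via ϵ: add q1.
No new states can be added; the closed set is {q0, q1, q2, q3, q6, q7}.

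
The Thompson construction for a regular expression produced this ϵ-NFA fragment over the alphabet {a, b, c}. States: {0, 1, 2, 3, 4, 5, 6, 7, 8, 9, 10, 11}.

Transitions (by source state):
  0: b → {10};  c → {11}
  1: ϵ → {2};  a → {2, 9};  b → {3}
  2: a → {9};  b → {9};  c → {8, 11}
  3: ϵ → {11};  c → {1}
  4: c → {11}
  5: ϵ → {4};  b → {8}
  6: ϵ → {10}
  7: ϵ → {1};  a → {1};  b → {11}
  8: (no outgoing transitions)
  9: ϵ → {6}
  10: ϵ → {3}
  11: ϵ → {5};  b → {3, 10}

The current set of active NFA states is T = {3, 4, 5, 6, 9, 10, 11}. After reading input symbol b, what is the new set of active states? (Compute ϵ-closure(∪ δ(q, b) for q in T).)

{3, 4, 5, 8, 10, 11}

5 on b → {8}.
11 on b → {3, 10}.
No b-transition from 3, 4, 6, 9, 10.
Union after reading b: {3, 8, 10}.
Now take the ϵ-closure:
From 3 via ϵ: add 11.
From 11 via ϵ: add 5.
From 5 via ϵ: add 4.
No new states can be added; the closed set is {3, 4, 5, 8, 10, 11}.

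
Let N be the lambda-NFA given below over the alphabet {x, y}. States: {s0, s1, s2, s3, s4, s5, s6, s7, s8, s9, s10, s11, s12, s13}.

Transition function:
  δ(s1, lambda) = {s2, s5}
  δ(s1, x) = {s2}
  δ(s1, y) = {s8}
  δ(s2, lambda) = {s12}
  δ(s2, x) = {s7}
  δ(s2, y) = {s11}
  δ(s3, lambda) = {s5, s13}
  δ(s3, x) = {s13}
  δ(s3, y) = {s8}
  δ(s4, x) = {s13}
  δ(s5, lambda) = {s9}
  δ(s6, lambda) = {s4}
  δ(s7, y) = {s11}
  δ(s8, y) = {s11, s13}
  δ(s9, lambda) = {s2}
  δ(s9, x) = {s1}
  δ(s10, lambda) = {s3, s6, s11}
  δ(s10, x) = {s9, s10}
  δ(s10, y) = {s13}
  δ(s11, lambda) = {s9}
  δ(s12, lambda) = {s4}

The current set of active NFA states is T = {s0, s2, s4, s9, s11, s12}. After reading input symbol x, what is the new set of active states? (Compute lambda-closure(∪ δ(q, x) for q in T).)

s2 on x → {s7}.
s4 on x → {s13}.
s9 on x → {s1}.
No x-transition from s0, s11, s12.
Union after reading x: {s1, s7, s13}.
Now take the lambda-closure:
From s1 via lambda: add s2, s5.
From s2 via lambda: add s12.
From s5 via lambda: add s9.
From s12 via lambda: add s4.
No new states can be added; the closed set is {s1, s2, s4, s5, s7, s9, s12, s13}.

{s1, s2, s4, s5, s7, s9, s12, s13}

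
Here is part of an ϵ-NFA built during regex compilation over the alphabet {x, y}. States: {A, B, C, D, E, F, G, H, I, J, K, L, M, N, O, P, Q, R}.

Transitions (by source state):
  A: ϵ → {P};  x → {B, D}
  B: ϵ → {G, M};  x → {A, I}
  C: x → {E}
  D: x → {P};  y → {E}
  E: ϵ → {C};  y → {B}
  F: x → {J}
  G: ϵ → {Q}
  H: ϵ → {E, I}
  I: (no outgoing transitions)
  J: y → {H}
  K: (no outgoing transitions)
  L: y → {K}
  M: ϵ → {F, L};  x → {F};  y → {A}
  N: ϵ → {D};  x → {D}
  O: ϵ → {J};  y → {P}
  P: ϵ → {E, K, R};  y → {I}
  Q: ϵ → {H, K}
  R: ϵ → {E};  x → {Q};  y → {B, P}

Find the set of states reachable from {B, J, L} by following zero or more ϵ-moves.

{B, C, E, F, G, H, I, J, K, L, M, Q}

Start with {B, J, L}.
From B via ϵ: add G, M.
From G via ϵ: add Q.
From M via ϵ: add F.
From Q via ϵ: add H, K.
From H via ϵ: add E, I.
From E via ϵ: add C.
No new states can be added; the closed set is {B, C, E, F, G, H, I, J, K, L, M, Q}.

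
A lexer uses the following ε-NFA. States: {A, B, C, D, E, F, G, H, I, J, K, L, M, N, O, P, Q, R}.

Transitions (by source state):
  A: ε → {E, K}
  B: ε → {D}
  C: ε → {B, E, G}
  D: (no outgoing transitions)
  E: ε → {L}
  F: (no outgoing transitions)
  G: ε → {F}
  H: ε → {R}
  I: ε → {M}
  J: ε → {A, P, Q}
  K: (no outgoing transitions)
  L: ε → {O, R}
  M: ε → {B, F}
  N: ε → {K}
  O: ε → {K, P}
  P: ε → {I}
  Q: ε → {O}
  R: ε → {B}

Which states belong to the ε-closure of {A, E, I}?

{A, B, D, E, F, I, K, L, M, O, P, R}

Start with {A, E, I}.
From A via ε: add K.
From E via ε: add L.
From I via ε: add M.
From L via ε: add O, R.
From M via ε: add B, F.
From B via ε: add D.
From O via ε: add P.
No new states can be added; the closed set is {A, B, D, E, F, I, K, L, M, O, P, R}.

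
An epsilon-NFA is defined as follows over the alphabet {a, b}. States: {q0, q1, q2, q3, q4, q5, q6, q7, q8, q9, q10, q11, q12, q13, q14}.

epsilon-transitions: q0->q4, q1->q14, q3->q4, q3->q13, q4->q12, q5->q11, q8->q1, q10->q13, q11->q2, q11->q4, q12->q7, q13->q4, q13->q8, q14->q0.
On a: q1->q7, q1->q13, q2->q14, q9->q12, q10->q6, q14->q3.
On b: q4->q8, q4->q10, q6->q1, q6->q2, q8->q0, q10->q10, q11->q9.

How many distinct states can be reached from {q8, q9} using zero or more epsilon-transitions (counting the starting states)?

Start with {q8, q9}.
From q8 via epsilon: add q1.
From q1 via epsilon: add q14.
From q14 via epsilon: add q0.
From q0 via epsilon: add q4.
From q4 via epsilon: add q12.
From q12 via epsilon: add q7.
epsilon-closure = {q0, q1, q4, q7, q8, q9, q12, q14}, which has 8 states.

8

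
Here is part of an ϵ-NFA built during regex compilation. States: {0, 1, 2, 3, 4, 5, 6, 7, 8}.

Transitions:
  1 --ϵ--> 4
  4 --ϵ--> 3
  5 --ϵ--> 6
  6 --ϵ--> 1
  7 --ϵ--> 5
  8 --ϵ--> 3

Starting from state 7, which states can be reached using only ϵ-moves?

Start with {7}.
From 7 via ϵ: add 5.
From 5 via ϵ: add 6.
From 6 via ϵ: add 1.
From 1 via ϵ: add 4.
From 4 via ϵ: add 3.
No new states can be added; the closed set is {1, 3, 4, 5, 6, 7}.

{1, 3, 4, 5, 6, 7}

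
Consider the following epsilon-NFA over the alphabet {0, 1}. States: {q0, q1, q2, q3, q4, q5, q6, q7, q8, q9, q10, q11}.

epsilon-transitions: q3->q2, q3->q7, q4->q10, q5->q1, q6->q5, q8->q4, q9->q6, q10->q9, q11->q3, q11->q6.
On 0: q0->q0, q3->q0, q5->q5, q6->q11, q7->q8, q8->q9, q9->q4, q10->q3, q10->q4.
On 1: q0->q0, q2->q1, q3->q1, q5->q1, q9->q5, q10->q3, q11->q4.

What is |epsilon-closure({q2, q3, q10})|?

8

Start with {q2, q3, q10}.
From q3 via epsilon: add q7.
From q10 via epsilon: add q9.
From q9 via epsilon: add q6.
From q6 via epsilon: add q5.
From q5 via epsilon: add q1.
epsilon-closure = {q1, q2, q3, q5, q6, q7, q9, q10}, which has 8 states.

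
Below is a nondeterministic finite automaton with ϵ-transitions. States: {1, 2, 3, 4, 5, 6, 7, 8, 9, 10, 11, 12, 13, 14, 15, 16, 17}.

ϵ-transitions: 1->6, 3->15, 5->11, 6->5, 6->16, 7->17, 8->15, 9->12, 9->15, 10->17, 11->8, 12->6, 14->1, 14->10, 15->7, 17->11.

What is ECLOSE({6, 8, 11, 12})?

Start with {6, 8, 11, 12}.
From 6 via ϵ: add 5, 16.
From 8 via ϵ: add 15.
From 15 via ϵ: add 7.
From 7 via ϵ: add 17.
No new states can be added; the closed set is {5, 6, 7, 8, 11, 12, 15, 16, 17}.

{5, 6, 7, 8, 11, 12, 15, 16, 17}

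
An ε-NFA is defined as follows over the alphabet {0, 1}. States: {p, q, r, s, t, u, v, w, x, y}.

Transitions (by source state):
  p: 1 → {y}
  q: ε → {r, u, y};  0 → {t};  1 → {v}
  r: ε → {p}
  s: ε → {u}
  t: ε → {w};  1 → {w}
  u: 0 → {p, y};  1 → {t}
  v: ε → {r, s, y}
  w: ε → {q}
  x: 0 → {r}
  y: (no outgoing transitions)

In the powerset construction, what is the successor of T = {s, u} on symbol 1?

u on 1 → {t}.
No 1-transition from s.
Union after reading 1: {t}.
Now take the ε-closure:
From t via ε: add w.
From w via ε: add q.
From q via ε: add r, u, y.
From r via ε: add p.
No new states can be added; the closed set is {p, q, r, t, u, w, y}.

{p, q, r, t, u, w, y}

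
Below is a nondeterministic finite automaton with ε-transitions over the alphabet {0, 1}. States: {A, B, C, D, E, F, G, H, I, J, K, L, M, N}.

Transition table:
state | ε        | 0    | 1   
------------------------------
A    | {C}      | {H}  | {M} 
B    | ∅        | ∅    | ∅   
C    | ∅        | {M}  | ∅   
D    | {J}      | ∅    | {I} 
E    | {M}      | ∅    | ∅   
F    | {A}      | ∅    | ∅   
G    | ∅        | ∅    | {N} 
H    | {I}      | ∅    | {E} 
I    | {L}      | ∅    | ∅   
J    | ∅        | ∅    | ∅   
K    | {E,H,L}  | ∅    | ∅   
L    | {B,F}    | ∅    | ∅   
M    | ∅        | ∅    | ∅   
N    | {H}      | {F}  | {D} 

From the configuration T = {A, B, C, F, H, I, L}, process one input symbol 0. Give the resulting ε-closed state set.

A on 0 → {H}.
C on 0 → {M}.
No 0-transition from B, F, H, I, L.
Union after reading 0: {H, M}.
Now take the ε-closure:
From H via ε: add I.
From I via ε: add L.
From L via ε: add B, F.
From F via ε: add A.
From A via ε: add C.
No new states can be added; the closed set is {A, B, C, F, H, I, L, M}.

{A, B, C, F, H, I, L, M}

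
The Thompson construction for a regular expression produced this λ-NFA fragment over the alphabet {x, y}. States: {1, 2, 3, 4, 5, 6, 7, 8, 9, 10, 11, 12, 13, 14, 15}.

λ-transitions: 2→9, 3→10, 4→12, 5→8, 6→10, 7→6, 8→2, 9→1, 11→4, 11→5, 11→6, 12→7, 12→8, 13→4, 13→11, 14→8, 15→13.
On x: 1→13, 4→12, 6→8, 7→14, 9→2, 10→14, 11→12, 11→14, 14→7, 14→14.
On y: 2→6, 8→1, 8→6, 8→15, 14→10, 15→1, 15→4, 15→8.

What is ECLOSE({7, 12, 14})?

{1, 2, 6, 7, 8, 9, 10, 12, 14}

Start with {7, 12, 14}.
From 7 via λ: add 6.
From 12 via λ: add 8.
From 6 via λ: add 10.
From 8 via λ: add 2.
From 2 via λ: add 9.
From 9 via λ: add 1.
No new states can be added; the closed set is {1, 2, 6, 7, 8, 9, 10, 12, 14}.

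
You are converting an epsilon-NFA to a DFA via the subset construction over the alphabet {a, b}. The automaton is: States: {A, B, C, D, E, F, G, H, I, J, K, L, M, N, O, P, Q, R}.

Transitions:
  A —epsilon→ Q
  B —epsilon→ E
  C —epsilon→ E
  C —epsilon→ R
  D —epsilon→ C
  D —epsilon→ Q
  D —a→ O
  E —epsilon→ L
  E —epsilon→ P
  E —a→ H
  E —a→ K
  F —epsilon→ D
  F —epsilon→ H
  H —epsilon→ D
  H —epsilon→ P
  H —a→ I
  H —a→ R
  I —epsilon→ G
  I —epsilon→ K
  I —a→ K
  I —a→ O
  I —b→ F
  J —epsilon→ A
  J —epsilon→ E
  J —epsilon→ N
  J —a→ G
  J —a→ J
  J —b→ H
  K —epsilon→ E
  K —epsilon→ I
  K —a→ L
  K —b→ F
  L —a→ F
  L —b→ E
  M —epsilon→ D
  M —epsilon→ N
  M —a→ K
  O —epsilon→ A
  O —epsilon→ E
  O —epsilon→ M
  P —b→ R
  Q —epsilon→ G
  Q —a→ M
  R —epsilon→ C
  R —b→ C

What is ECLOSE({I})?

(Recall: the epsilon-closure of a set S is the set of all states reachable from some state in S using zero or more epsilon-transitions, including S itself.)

Start with {I}.
From I via epsilon: add G, K.
From K via epsilon: add E.
From E via epsilon: add L, P.
No new states can be added; the closed set is {E, G, I, K, L, P}.

{E, G, I, K, L, P}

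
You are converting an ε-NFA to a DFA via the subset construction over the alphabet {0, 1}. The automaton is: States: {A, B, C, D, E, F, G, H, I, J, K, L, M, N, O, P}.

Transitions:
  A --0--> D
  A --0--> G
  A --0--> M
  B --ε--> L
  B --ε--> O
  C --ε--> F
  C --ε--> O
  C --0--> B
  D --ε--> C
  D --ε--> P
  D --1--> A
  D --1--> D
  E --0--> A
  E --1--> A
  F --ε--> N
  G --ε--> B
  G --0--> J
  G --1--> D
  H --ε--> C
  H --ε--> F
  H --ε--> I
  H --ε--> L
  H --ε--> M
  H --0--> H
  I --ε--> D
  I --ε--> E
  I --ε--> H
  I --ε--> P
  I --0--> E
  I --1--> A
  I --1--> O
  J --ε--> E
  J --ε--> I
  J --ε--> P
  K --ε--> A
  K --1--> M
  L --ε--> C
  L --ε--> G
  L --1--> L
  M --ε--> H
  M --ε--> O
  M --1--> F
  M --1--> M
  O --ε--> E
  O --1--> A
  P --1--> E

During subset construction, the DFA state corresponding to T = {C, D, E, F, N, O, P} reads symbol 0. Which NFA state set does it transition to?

{A, B, C, E, F, G, L, N, O}

C on 0 → {B}.
E on 0 → {A}.
No 0-transition from D, F, N, O, P.
Union after reading 0: {A, B}.
Now take the ε-closure:
From B via ε: add L, O.
From L via ε: add C, G.
From O via ε: add E.
From C via ε: add F.
From F via ε: add N.
No new states can be added; the closed set is {A, B, C, E, F, G, L, N, O}.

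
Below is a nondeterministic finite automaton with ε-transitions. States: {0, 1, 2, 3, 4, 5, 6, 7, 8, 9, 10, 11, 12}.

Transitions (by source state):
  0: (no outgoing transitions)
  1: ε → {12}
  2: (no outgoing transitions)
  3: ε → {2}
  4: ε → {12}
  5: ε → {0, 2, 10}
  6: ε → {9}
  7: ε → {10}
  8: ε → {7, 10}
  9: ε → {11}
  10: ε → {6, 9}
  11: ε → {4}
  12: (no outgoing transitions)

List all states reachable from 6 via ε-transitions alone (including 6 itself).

{4, 6, 9, 11, 12}

Start with {6}.
From 6 via ε: add 9.
From 9 via ε: add 11.
From 11 via ε: add 4.
From 4 via ε: add 12.
No new states can be added; the closed set is {4, 6, 9, 11, 12}.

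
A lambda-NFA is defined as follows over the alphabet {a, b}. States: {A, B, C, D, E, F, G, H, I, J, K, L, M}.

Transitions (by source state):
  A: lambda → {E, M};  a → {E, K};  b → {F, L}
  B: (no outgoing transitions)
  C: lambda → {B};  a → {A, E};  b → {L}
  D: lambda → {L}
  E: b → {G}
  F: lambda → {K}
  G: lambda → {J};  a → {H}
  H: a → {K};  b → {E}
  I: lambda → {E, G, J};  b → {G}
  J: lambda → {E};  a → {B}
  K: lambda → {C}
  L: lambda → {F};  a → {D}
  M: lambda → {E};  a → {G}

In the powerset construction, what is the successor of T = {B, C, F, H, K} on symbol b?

{B, C, E, F, K, L}

C on b → {L}.
H on b → {E}.
No b-transition from B, F, K.
Union after reading b: {E, L}.
Now take the lambda-closure:
From L via lambda: add F.
From F via lambda: add K.
From K via lambda: add C.
From C via lambda: add B.
No new states can be added; the closed set is {B, C, E, F, K, L}.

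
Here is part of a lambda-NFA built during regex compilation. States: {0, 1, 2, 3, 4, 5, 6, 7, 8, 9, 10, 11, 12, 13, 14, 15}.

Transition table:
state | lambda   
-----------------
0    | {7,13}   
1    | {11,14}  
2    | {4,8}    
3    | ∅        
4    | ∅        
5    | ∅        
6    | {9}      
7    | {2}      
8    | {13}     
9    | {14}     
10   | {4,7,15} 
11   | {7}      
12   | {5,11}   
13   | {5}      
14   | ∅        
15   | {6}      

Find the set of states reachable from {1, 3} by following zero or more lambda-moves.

{1, 2, 3, 4, 5, 7, 8, 11, 13, 14}

Start with {1, 3}.
From 1 via lambda: add 11, 14.
From 11 via lambda: add 7.
From 7 via lambda: add 2.
From 2 via lambda: add 4, 8.
From 8 via lambda: add 13.
From 13 via lambda: add 5.
No new states can be added; the closed set is {1, 2, 3, 4, 5, 7, 8, 11, 13, 14}.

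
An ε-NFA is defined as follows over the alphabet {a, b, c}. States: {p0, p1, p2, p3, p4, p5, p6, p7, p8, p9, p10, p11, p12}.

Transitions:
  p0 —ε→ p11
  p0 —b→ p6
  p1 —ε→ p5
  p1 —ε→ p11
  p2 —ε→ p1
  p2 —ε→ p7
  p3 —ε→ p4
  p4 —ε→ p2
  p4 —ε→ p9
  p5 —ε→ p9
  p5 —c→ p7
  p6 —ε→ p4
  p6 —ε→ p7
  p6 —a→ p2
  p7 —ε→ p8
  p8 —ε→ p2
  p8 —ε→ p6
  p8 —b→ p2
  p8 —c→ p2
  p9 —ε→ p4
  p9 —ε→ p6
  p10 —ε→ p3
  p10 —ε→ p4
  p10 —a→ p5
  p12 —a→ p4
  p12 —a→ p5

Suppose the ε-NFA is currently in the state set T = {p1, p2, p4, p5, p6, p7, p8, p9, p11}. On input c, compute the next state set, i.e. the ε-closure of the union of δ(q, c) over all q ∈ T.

{p1, p2, p4, p5, p6, p7, p8, p9, p11}

p5 on c → {p7}.
p8 on c → {p2}.
No c-transition from p1, p2, p4, p6, p7, p9, p11.
Union after reading c: {p2, p7}.
Now take the ε-closure:
From p2 via ε: add p1.
From p7 via ε: add p8.
From p1 via ε: add p5, p11.
From p8 via ε: add p6.
From p5 via ε: add p9.
From p6 via ε: add p4.
No new states can be added; the closed set is {p1, p2, p4, p5, p6, p7, p8, p9, p11}.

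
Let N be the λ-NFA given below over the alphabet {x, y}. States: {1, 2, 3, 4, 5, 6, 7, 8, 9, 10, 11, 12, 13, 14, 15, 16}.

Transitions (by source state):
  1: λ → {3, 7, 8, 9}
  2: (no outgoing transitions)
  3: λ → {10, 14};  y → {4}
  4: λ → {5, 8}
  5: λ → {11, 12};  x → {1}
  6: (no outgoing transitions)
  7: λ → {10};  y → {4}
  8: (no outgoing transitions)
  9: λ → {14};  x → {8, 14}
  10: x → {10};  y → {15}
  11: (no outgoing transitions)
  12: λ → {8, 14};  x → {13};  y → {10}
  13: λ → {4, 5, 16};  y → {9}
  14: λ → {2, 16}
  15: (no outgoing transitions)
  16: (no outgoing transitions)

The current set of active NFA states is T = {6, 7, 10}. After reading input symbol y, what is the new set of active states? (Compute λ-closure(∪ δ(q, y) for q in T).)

{2, 4, 5, 8, 11, 12, 14, 15, 16}

7 on y → {4}.
10 on y → {15}.
No y-transition from 6.
Union after reading y: {4, 15}.
Now take the λ-closure:
From 4 via λ: add 5, 8.
From 5 via λ: add 11, 12.
From 12 via λ: add 14.
From 14 via λ: add 2, 16.
No new states can be added; the closed set is {2, 4, 5, 8, 11, 12, 14, 15, 16}.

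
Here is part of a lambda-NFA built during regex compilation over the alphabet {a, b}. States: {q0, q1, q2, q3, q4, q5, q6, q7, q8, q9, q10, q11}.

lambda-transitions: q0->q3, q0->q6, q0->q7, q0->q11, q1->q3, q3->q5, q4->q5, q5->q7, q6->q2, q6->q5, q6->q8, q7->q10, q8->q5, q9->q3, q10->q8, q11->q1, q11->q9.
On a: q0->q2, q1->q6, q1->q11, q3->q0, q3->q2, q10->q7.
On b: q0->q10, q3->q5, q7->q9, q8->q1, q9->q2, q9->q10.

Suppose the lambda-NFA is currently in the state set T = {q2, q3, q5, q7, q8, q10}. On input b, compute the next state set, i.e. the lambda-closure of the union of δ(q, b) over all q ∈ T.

{q1, q3, q5, q7, q8, q9, q10}

q3 on b → {q5}.
q7 on b → {q9}.
q8 on b → {q1}.
No b-transition from q2, q5, q10.
Union after reading b: {q1, q5, q9}.
Now take the lambda-closure:
From q1 via lambda: add q3.
From q5 via lambda: add q7.
From q7 via lambda: add q10.
From q10 via lambda: add q8.
No new states can be added; the closed set is {q1, q3, q5, q7, q8, q9, q10}.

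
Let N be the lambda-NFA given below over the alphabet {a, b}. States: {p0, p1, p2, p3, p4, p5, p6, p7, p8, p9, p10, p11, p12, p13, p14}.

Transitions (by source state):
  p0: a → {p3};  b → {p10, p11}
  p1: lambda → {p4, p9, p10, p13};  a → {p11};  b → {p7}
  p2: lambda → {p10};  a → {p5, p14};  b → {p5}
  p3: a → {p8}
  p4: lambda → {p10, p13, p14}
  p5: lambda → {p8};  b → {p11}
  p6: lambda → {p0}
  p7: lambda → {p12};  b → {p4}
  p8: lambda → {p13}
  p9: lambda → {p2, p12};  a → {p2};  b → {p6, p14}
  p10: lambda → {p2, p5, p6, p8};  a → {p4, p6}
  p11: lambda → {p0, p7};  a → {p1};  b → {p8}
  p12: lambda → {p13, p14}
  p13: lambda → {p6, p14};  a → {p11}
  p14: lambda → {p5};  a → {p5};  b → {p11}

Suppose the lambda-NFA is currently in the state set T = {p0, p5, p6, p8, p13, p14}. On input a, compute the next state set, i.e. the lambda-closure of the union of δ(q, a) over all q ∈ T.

{p0, p3, p5, p6, p7, p8, p11, p12, p13, p14}

p0 on a → {p3}.
p13 on a → {p11}.
p14 on a → {p5}.
No a-transition from p5, p6, p8.
Union after reading a: {p3, p5, p11}.
Now take the lambda-closure:
From p5 via lambda: add p8.
From p11 via lambda: add p0, p7.
From p7 via lambda: add p12.
From p8 via lambda: add p13.
From p12 via lambda: add p14.
From p13 via lambda: add p6.
No new states can be added; the closed set is {p0, p3, p5, p6, p7, p8, p11, p12, p13, p14}.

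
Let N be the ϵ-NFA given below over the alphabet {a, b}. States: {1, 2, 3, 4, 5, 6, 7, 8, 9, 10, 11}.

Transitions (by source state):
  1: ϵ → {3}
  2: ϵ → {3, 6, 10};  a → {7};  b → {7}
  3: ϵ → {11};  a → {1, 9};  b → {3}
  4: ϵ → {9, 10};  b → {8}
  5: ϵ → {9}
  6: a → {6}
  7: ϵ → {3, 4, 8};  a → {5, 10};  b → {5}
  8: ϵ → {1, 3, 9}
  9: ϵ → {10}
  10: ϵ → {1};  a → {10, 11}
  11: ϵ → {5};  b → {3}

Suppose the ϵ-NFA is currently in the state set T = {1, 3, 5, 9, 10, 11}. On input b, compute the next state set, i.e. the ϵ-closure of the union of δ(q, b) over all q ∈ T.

3 on b → {3}.
11 on b → {3}.
No b-transition from 1, 5, 9, 10.
Union after reading b: {3}.
Now take the ϵ-closure:
From 3 via ϵ: add 11.
From 11 via ϵ: add 5.
From 5 via ϵ: add 9.
From 9 via ϵ: add 10.
From 10 via ϵ: add 1.
No new states can be added; the closed set is {1, 3, 5, 9, 10, 11}.

{1, 3, 5, 9, 10, 11}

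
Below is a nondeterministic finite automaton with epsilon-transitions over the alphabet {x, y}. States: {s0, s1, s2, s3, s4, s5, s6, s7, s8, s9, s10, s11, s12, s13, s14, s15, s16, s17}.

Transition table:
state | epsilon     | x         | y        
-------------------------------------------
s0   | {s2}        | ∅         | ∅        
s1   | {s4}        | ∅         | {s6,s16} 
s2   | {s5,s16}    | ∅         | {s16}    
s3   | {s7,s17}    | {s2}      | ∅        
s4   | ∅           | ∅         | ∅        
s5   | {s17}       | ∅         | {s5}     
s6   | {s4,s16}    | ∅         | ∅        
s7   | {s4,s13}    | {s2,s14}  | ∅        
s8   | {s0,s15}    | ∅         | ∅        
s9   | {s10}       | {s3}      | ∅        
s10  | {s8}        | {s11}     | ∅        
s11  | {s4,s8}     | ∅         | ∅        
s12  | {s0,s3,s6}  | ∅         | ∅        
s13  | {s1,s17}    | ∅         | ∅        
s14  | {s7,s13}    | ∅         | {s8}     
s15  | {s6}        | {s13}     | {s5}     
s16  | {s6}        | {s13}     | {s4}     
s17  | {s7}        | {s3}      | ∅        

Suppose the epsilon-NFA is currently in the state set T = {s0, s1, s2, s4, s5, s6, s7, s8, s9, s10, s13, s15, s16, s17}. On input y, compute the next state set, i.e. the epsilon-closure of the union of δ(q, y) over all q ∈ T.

s1 on y → {s6, s16}.
s2 on y → {s16}.
s5 on y → {s5}.
s15 on y → {s5}.
s16 on y → {s4}.
No y-transition from s0, s4, s6, s7, s8, s9, s10, s13, s17.
Union after reading y: {s4, s5, s6, s16}.
Now take the epsilon-closure:
From s5 via epsilon: add s17.
From s17 via epsilon: add s7.
From s7 via epsilon: add s13.
From s13 via epsilon: add s1.
No new states can be added; the closed set is {s1, s4, s5, s6, s7, s13, s16, s17}.

{s1, s4, s5, s6, s7, s13, s16, s17}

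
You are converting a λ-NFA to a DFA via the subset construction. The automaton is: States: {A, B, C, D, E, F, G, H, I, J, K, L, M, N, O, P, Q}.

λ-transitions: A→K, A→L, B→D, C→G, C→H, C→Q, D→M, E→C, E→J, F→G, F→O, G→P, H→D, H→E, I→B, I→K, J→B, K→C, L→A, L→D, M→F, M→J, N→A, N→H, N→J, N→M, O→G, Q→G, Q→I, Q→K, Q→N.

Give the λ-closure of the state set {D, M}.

{B, D, F, G, J, M, O, P}

Start with {D, M}.
From M via λ: add F, J.
From F via λ: add G, O.
From J via λ: add B.
From G via λ: add P.
No new states can be added; the closed set is {B, D, F, G, J, M, O, P}.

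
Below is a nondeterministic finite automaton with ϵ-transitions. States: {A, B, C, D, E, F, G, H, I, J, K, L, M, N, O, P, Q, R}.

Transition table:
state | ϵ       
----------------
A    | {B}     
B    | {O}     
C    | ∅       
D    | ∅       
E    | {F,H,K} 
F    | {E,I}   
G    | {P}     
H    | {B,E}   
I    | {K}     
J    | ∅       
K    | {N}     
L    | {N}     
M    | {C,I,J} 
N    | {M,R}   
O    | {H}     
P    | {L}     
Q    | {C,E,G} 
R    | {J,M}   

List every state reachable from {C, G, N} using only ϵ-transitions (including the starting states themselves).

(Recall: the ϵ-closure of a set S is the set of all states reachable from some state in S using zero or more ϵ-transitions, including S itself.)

Start with {C, G, N}.
From G via ϵ: add P.
From N via ϵ: add M, R.
From M via ϵ: add I, J.
From P via ϵ: add L.
From I via ϵ: add K.
No new states can be added; the closed set is {C, G, I, J, K, L, M, N, P, R}.

{C, G, I, J, K, L, M, N, P, R}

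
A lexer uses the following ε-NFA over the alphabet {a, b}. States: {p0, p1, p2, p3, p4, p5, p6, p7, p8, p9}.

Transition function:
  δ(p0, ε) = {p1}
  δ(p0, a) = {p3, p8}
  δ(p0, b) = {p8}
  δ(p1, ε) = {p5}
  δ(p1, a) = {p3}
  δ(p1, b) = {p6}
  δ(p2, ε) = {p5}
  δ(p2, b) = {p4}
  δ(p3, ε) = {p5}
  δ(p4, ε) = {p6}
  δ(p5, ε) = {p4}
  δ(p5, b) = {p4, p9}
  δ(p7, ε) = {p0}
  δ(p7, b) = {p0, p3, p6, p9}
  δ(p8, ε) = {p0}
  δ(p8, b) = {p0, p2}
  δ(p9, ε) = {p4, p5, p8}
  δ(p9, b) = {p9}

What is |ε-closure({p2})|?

Start with {p2}.
From p2 via ε: add p5.
From p5 via ε: add p4.
From p4 via ε: add p6.
ε-closure = {p2, p4, p5, p6}, which has 4 states.

4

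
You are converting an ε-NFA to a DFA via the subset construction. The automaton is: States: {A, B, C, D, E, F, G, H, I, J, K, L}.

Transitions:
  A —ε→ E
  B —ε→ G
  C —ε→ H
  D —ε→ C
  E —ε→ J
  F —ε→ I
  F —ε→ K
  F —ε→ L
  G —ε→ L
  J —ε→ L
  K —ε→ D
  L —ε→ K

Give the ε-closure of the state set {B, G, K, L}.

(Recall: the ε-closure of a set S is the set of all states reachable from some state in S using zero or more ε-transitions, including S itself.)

{B, C, D, G, H, K, L}

Start with {B, G, K, L}.
From K via ε: add D.
From D via ε: add C.
From C via ε: add H.
No new states can be added; the closed set is {B, C, D, G, H, K, L}.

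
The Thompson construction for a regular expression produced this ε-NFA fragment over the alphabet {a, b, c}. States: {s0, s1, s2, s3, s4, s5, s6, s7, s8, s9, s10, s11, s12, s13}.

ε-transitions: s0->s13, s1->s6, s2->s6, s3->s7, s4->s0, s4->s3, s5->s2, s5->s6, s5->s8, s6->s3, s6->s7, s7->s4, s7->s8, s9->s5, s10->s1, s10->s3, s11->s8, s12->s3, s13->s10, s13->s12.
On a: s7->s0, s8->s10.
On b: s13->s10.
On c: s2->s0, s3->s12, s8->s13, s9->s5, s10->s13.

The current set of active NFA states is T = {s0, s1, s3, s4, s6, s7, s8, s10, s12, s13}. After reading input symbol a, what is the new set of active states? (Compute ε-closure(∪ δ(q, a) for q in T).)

s7 on a → {s0}.
s8 on a → {s10}.
No a-transition from s0, s1, s3, s4, s6, s10, s12, s13.
Union after reading a: {s0, s10}.
Now take the ε-closure:
From s0 via ε: add s13.
From s10 via ε: add s1, s3.
From s1 via ε: add s6.
From s3 via ε: add s7.
From s13 via ε: add s12.
From s7 via ε: add s4, s8.
No new states can be added; the closed set is {s0, s1, s3, s4, s6, s7, s8, s10, s12, s13}.

{s0, s1, s3, s4, s6, s7, s8, s10, s12, s13}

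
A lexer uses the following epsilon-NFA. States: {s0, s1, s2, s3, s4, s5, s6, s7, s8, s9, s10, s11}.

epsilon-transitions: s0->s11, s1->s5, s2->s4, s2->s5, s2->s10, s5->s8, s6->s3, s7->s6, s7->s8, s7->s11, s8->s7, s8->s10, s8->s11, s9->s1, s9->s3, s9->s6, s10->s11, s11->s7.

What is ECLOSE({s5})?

{s3, s5, s6, s7, s8, s10, s11}

Start with {s5}.
From s5 via epsilon: add s8.
From s8 via epsilon: add s7, s10, s11.
From s7 via epsilon: add s6.
From s6 via epsilon: add s3.
No new states can be added; the closed set is {s3, s5, s6, s7, s8, s10, s11}.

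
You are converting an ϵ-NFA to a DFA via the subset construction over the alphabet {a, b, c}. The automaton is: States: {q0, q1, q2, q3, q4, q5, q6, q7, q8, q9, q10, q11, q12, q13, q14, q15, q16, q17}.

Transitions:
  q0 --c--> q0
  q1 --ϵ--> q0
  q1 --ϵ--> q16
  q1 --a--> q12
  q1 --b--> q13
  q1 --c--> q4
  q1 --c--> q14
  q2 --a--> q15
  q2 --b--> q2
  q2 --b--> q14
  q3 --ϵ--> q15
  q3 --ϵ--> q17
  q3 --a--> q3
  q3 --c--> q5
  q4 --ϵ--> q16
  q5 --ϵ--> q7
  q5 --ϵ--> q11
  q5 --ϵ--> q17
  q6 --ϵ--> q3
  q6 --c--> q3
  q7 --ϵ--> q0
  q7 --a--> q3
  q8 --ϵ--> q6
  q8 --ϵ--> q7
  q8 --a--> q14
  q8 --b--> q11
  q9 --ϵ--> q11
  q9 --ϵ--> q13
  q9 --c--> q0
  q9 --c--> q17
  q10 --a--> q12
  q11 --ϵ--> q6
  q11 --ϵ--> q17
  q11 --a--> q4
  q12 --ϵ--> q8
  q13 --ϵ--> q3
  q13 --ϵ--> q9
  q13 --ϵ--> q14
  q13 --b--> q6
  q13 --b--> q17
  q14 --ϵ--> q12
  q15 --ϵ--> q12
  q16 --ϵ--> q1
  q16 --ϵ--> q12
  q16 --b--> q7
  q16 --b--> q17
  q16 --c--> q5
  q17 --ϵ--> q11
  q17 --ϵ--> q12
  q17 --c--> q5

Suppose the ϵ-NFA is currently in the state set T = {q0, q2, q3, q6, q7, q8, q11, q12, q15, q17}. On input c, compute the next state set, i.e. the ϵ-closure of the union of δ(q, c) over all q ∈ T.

q0 on c → {q0}.
q3 on c → {q5}.
q6 on c → {q3}.
q17 on c → {q5}.
No c-transition from q2, q7, q8, q11, q12, q15.
Union after reading c: {q0, q3, q5}.
Now take the ϵ-closure:
From q3 via ϵ: add q15, q17.
From q5 via ϵ: add q7, q11.
From q11 via ϵ: add q6.
From q15 via ϵ: add q12.
From q12 via ϵ: add q8.
No new states can be added; the closed set is {q0, q3, q5, q6, q7, q8, q11, q12, q15, q17}.

{q0, q3, q5, q6, q7, q8, q11, q12, q15, q17}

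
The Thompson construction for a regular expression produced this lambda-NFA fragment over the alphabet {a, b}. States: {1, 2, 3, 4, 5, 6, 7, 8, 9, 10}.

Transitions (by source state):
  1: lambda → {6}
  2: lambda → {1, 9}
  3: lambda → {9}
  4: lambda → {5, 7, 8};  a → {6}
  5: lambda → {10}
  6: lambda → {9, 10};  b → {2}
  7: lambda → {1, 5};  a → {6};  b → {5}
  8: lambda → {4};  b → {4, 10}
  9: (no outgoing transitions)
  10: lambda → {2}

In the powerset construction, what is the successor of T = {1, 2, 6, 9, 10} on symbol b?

6 on b → {2}.
No b-transition from 1, 2, 9, 10.
Union after reading b: {2}.
Now take the lambda-closure:
From 2 via lambda: add 1, 9.
From 1 via lambda: add 6.
From 6 via lambda: add 10.
No new states can be added; the closed set is {1, 2, 6, 9, 10}.

{1, 2, 6, 9, 10}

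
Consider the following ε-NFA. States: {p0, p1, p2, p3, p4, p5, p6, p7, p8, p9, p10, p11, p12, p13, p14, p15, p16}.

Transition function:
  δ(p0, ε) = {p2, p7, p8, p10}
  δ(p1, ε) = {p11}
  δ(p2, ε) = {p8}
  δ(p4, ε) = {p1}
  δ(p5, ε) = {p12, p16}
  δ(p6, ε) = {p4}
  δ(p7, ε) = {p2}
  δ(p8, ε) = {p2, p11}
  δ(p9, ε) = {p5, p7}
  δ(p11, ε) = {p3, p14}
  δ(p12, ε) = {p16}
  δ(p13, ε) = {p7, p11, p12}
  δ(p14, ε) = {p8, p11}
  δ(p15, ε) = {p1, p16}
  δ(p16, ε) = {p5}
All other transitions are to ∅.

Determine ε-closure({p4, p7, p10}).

{p1, p2, p3, p4, p7, p8, p10, p11, p14}

Start with {p4, p7, p10}.
From p4 via ε: add p1.
From p7 via ε: add p2.
From p1 via ε: add p11.
From p2 via ε: add p8.
From p11 via ε: add p3, p14.
No new states can be added; the closed set is {p1, p2, p3, p4, p7, p8, p10, p11, p14}.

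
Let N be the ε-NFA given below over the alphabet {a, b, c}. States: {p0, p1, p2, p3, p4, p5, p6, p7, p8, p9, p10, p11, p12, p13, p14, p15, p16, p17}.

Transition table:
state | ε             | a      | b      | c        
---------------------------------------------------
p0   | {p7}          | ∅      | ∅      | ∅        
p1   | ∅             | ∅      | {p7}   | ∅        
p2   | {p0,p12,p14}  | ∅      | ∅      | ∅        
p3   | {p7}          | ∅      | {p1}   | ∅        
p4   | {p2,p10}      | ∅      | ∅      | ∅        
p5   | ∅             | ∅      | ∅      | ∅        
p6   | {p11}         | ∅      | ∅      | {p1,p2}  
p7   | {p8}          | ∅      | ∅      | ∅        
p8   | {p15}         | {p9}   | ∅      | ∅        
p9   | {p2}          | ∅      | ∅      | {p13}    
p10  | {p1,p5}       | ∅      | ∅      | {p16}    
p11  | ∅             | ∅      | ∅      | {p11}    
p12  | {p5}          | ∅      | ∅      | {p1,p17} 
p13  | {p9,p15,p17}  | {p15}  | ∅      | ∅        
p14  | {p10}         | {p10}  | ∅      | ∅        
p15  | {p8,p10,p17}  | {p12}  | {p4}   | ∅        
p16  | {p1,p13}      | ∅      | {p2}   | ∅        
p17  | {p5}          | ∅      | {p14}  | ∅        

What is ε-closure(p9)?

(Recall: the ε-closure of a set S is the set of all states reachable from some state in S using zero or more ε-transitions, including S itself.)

Start with {p9}.
From p9 via ε: add p2.
From p2 via ε: add p0, p12, p14.
From p0 via ε: add p7.
From p12 via ε: add p5.
From p14 via ε: add p10.
From p7 via ε: add p8.
From p10 via ε: add p1.
From p8 via ε: add p15.
From p15 via ε: add p17.
No new states can be added; the closed set is {p0, p1, p2, p5, p7, p8, p9, p10, p12, p14, p15, p17}.

{p0, p1, p2, p5, p7, p8, p9, p10, p12, p14, p15, p17}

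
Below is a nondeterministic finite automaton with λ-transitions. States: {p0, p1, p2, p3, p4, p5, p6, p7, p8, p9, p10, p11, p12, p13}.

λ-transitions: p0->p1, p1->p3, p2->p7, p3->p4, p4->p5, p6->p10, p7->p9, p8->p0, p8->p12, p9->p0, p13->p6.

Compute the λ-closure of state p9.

Start with {p9}.
From p9 via λ: add p0.
From p0 via λ: add p1.
From p1 via λ: add p3.
From p3 via λ: add p4.
From p4 via λ: add p5.
No new states can be added; the closed set is {p0, p1, p3, p4, p5, p9}.

{p0, p1, p3, p4, p5, p9}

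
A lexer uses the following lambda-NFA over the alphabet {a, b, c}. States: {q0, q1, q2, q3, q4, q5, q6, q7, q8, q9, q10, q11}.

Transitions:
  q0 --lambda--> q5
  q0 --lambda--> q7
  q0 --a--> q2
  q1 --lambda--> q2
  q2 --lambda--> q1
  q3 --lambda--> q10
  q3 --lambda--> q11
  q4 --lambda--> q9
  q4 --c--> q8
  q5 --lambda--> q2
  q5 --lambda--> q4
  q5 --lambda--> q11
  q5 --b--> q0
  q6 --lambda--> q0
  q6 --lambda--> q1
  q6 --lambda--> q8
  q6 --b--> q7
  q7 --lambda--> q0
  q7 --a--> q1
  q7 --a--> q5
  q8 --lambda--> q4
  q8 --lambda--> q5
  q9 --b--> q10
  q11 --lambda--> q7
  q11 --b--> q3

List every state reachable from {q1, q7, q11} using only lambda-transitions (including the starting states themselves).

Start with {q1, q7, q11}.
From q1 via lambda: add q2.
From q7 via lambda: add q0.
From q0 via lambda: add q5.
From q5 via lambda: add q4.
From q4 via lambda: add q9.
No new states can be added; the closed set is {q0, q1, q2, q4, q5, q7, q9, q11}.

{q0, q1, q2, q4, q5, q7, q9, q11}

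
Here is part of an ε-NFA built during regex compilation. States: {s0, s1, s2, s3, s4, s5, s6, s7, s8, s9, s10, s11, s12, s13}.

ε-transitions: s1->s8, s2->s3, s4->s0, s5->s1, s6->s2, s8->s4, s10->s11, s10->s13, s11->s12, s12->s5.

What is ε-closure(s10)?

{s0, s1, s4, s5, s8, s10, s11, s12, s13}

Start with {s10}.
From s10 via ε: add s11, s13.
From s11 via ε: add s12.
From s12 via ε: add s5.
From s5 via ε: add s1.
From s1 via ε: add s8.
From s8 via ε: add s4.
From s4 via ε: add s0.
No new states can be added; the closed set is {s0, s1, s4, s5, s8, s10, s11, s12, s13}.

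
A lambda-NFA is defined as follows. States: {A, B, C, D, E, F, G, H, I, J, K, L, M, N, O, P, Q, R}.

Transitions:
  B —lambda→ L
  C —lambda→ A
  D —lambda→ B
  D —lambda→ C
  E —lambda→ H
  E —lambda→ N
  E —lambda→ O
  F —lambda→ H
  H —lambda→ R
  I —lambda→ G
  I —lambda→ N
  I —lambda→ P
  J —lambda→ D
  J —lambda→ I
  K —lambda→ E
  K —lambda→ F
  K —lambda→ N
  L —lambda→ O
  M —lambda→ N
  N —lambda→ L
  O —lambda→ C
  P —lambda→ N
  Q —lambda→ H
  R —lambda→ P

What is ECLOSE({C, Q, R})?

Start with {C, Q, R}.
From C via lambda: add A.
From Q via lambda: add H.
From R via lambda: add P.
From P via lambda: add N.
From N via lambda: add L.
From L via lambda: add O.
No new states can be added; the closed set is {A, C, H, L, N, O, P, Q, R}.

{A, C, H, L, N, O, P, Q, R}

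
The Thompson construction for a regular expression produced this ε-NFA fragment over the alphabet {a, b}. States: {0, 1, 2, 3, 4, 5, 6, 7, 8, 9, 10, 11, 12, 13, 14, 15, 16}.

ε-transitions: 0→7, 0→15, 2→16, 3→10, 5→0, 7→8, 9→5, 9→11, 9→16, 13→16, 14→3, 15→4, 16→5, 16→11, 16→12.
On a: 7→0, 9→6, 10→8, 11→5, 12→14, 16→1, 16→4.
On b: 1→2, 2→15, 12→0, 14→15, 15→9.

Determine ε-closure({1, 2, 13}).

{0, 1, 2, 4, 5, 7, 8, 11, 12, 13, 15, 16}

Start with {1, 2, 13}.
From 2 via ε: add 16.
From 16 via ε: add 5, 11, 12.
From 5 via ε: add 0.
From 0 via ε: add 7, 15.
From 7 via ε: add 8.
From 15 via ε: add 4.
No new states can be added; the closed set is {0, 1, 2, 4, 5, 7, 8, 11, 12, 13, 15, 16}.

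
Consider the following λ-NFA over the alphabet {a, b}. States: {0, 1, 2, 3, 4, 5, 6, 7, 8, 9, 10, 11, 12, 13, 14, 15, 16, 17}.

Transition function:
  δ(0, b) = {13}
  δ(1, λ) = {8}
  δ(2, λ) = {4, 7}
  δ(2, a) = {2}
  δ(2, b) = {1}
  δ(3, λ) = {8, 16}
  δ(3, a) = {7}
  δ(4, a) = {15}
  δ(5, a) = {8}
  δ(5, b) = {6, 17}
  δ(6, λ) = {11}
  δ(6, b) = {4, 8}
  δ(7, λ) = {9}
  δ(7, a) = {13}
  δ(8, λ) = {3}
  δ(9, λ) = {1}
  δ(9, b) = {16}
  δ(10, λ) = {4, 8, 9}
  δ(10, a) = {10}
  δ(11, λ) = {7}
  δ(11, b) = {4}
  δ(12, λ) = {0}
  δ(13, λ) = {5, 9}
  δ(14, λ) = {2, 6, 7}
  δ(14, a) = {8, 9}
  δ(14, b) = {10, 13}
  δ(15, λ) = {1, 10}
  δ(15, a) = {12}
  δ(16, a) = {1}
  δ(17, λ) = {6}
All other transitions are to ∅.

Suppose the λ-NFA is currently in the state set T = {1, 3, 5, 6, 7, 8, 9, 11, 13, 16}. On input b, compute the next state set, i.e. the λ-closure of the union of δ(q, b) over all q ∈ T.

{1, 3, 4, 6, 7, 8, 9, 11, 16, 17}

5 on b → {6, 17}.
6 on b → {4, 8}.
9 on b → {16}.
11 on b → {4}.
No b-transition from 1, 3, 7, 8, 13, 16.
Union after reading b: {4, 6, 8, 16, 17}.
Now take the λ-closure:
From 6 via λ: add 11.
From 8 via λ: add 3.
From 11 via λ: add 7.
From 7 via λ: add 9.
From 9 via λ: add 1.
No new states can be added; the closed set is {1, 3, 4, 6, 7, 8, 9, 11, 16, 17}.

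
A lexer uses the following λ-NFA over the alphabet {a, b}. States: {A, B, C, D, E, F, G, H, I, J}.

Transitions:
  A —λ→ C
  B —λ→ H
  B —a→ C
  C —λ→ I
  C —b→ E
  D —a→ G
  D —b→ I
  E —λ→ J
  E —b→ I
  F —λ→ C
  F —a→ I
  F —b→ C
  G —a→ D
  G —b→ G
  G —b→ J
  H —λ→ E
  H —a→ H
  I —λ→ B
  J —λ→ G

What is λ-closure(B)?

Start with {B}.
From B via λ: add H.
From H via λ: add E.
From E via λ: add J.
From J via λ: add G.
No new states can be added; the closed set is {B, E, G, H, J}.

{B, E, G, H, J}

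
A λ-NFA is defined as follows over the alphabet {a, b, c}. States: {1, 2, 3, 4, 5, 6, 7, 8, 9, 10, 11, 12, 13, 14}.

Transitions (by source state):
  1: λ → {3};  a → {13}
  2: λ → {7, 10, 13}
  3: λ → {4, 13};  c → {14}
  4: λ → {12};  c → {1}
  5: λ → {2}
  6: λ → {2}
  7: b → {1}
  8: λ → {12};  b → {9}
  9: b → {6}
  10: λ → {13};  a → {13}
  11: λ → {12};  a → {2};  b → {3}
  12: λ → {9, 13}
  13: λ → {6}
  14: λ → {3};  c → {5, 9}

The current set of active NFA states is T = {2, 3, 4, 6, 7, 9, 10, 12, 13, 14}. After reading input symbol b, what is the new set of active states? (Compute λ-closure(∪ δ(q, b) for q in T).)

7 on b → {1}.
9 on b → {6}.
No b-transition from 2, 3, 4, 6, 10, 12, 13, 14.
Union after reading b: {1, 6}.
Now take the λ-closure:
From 1 via λ: add 3.
From 6 via λ: add 2.
From 2 via λ: add 7, 10, 13.
From 3 via λ: add 4.
From 4 via λ: add 12.
From 12 via λ: add 9.
No new states can be added; the closed set is {1, 2, 3, 4, 6, 7, 9, 10, 12, 13}.

{1, 2, 3, 4, 6, 7, 9, 10, 12, 13}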